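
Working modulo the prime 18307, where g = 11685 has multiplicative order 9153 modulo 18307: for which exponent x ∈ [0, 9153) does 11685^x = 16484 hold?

4492

Baby-step giant-step with m = ceil(sqrt(9153)) = 96.
Baby table (11685^j mod 18307 for j=0..95):
  0:1  1:11685  2:5619  3:9113  4:11893  5:1268  6:6217  7:3469
  8:3567  9:13663  10:15115  11:11146  12:5012  13:1127  14:6262  15:16698
  16:124  17:2687  18:1090  19:13285  20:10172  21:10776  22:2014  23:9095
  24:2940  25:9968  26:6946  27:9079  28:17357  29:11599  30:7594  31:1861
  32:15376  33:3662  34:7011  35:18017  36:16452  37:18120  38:11745  39:11053
  40:16727  41:9463  42:875  43:9069  44:10349  45:10330  46:7999  47:11080
  48:2696  49:14720  50:8935  51:654  52:7971  53:13426  54:10127  55:15854
  56:5457  57:1764  58:16965  59:7829  60:1786  61:17737  62:3298  63:895
  64:4778  65:12887  66:9520  67:7868  68:18133  69:17194  70:10872  71:7047
  72:17616  73:17359  74:16662  75:525  76:1780  77:2548  78:6198  79:1138
  80:6648  81:5279  82:8832  83:5361  84:15038  85:8444  86:11717  87:13399
  88:5851  89:10597  90:15704  91:10179  92:1036  93:4733  94:17965  95:12963
Giant step factor: 11685^(-96) ≡ 8966 (mod 18307).
Scan 16484·8966^i mod 18307 for i = 0, 1, …:
  i=0: 16484   i=1: 3133   i=2: 7540   i=3: 14196
  i=4: 11072   i=5: 10998   i=6: 6566   i=7: 13751
  i=8: 12128   i=9: 14375     …   i=45: 3896
  i=46: 1780
Match at i=46, j=76: x = 46·96 + 76 = 4492.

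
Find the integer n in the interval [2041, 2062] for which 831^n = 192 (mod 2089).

2042

Compute 831^2041 mod 2089 = 1139, then multiply by 831 repeatedly:
  831^2041=1139  831^2042=192
Found 192 at exponent 2042.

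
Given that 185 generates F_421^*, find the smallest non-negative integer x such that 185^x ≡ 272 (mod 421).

Baby-step giant-step with m = ceil(sqrt(420)) = 21.
Baby table (185^j mod 421 for j=0..20):
  0:1  1:185  2:124  3:206  4:220  5:284  6:336  7:273
  8:406  9:172  10:245  11:278  12:68  13:371  14:12  15:115
  16:225  17:367  18:114  19:40  20:243
Giant step factor: 185^(-21) ≡ 151 (mod 421).
Scan 272·151^i mod 421 for i = 0, 1, …:
  i=0: 272   i=1: 235   i=2: 121   i=3: 168
  i=4: 108   i=5: 310   i=6: 79   i=7: 141
  i=8: 241   i=9: 185
Match at i=9, j=1: x = 9·21 + 1 = 190.

190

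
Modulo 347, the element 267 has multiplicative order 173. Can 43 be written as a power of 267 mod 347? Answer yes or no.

yes

43 ∈ ⟨267⟩ iff 43^173 ≡ 1 (mod 347), since |⟨267⟩| = 173.
43^173 mod 347 = 1.
Since 1 = 1, 43 lies in the subgroup.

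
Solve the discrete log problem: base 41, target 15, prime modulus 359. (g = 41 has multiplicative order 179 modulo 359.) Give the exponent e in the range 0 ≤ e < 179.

17

Successive powers of 41 modulo 359:
  41^0=1  41^1=41  41^2=245  41^3=352  41^4=72  41^5=80
  41^6=49  41^7=214  41^8=158  41^9=16  41^10=297  41^11=330
  41^12=247  41^13=75  41^14=203  41^15=66  41^16=193  41^17=15
So 41^17 ≡ 15 (mod 359), giving e = 17.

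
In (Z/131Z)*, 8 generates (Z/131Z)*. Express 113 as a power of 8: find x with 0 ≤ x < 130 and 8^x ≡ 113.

70

Baby-step giant-step with m = ceil(sqrt(130)) = 12.
Baby table (8^j mod 131 for j=0..11):
  0:1  1:8  2:64  3:119  4:35  5:18  6:13  7:104
  8:46  9:106  10:62  11:103
Giant step factor: 8^(-12) ≡ 100 (mod 131).
Scan 113·100^i mod 131 for i = 0, 1, …:
  i=0: 113   i=1: 34   i=2: 125   i=3: 55
  i=4: 129   i=5: 62
Match at i=5, j=10: x = 5·12 + 10 = 70.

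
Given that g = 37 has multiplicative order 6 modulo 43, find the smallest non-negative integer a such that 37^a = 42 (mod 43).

3

Successive powers of 37 modulo 43:
  37^0=1  37^1=37  37^2=36  37^3=42
So 37^3 ≡ 42 (mod 43), giving a = 3.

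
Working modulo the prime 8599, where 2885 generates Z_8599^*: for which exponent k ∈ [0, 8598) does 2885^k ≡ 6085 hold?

3669

Baby-step giant-step with m = ceil(sqrt(8598)) = 93.
Baby table (2885^j mod 8599 for j=0..92):
  0:1  1:2885  2:7992  3:3001  4:7291  5:1381  6:2848  7:4435
  8:8262  9:8041  10:6782  11:3345  12:2247  13:7548  14:3312  15:1631
  16:1782  17:7467  18:1800  19:7803  20:8072  21:1628  22:1726  23:689
  24:1396  25:3128  26:3929  27:1683  28:5619  29:1700  30:3070  31:8579
  32:2493  33:3541  34:173  35:363  36:6776  37:3233  38:5889  39:6740
  40:2561  41:1944  42:1892  43:6654  44:3822  45:2552  46:1776  47:7355
  48:5442  49:6995  50:7321  51:1941  52:1836  53:8475  54:3418  55:6476
  56:6232  57:7410  58:736  59:8006  60:396  61:7392  62:400  63:1734
  64:6571  65:5139  66:1339  67:2064  68:4132  69:2606  70:2784  71:374
  72:4115  73:5155  74:4504  75:951  76:554  77:7475  78:7682  79:2947
  80:6283  81:8362  82:4175  83:6275  84:2480  85:432  86:8064  87:4345
  88:6582  89:2478  90:3261  91:679  92:6942
Giant step factor: 2885^(-93) ≡ 7953 (mod 8599).
Scan 6085·7953^i mod 8599 for i = 0, 1, …:
  i=0: 6085   i=1: 7432   i=2: 5769   i=3: 5192
  i=4: 8177   i=5: 6043   i=6: 168   i=7: 3259
  i=8: 1441   i=9: 6405     …   i=38: 6839
  i=39: 1892
Match at i=39, j=42: k = 39·93 + 42 = 3669.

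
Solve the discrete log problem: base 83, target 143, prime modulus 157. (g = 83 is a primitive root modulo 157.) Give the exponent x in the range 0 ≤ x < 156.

138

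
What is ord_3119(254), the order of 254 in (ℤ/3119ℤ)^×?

The order of 254 must divide p − 1 = 3118 = 2 · 1559.
Divisors: 1, 2, 1559, 3118.
Check each in increasing order: 254^1 ≡ 254;  254^2 ≡ 2136;  254^1559 ≡ 3118;  254^3118 ≡ 1.
Smallest exponent giving 1 is 3118.

3118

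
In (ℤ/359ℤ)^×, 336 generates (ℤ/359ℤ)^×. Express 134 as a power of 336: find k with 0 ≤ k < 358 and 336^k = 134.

39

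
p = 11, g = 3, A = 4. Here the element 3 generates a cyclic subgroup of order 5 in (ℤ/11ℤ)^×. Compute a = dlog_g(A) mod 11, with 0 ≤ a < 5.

4

Successive powers of 3 modulo 11:
  3^0=1  3^1=3  3^2=9  3^3=5  3^4=4
So 3^4 ≡ 4 (mod 11), giving a = 4.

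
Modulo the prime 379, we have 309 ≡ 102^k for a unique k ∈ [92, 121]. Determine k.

111

Compute 102^92 mod 379 = 22, then multiply by 102 repeatedly:
  102^92=22  102^93=349  102^94=351  102^95=176  102^96=139
  102^97=155  102^98=271  102^99=354  102^100=103  102^101=273
  102^102=179  102^103=66  102^104=289  102^105=295  102^106=149
  102^107=38  102^108=86  102^109=55  102^110=304  102^111=309
Found 309 at exponent 111.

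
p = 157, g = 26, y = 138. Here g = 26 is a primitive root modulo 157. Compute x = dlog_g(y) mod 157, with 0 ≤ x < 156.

146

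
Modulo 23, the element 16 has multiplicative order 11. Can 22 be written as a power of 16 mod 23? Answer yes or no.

22 ∈ ⟨16⟩ iff 22^11 ≡ 1 (mod 23), since |⟨16⟩| = 11.
22^11 mod 23 = 22.
Since 22 ≠ 1, 22 does not lie in the subgroup.

no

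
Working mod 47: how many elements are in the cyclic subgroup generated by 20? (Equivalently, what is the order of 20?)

46

The order of 20 must divide p − 1 = 46 = 2 · 23.
Divisors: 1, 2, 23, 46.
Check each in increasing order: 20^1 ≡ 20;  20^2 ≡ 24;  20^23 ≡ 46;  20^46 ≡ 1.
Smallest exponent giving 1 is 46.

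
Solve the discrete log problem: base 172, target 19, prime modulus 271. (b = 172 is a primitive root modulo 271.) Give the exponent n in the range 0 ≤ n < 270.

Baby-step giant-step with m = ceil(sqrt(270)) = 17.
Baby table (172^j mod 271 for j=0..16):
  0:1  1:172  2:45  3:152  4:128  5:65  6:69  7:215
  8:124  9:190  10:160  11:149  12:154  13:201  14:155  15:102
  16:200
Giant step factor: 172^(-17) ≡ 255 (mod 271).
Scan 19·255^i mod 271 for i = 0, 1, …:
  i=0: 19   i=1: 238   i=2: 257   i=3: 224
  i=4: 210   i=5: 163   i=6: 102
Match at i=6, j=15: n = 6·17 + 15 = 117.

117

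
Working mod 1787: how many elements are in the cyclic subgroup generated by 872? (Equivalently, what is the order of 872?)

1786

The order of 872 must divide p − 1 = 1786 = 2 · 19 · 47.
Divisors: 1, 2, 19, 38, 47, 94, 893, 1786.
Check each in increasing order: 872^1 ≡ 872;  872^2 ≡ 909;  872^19 ≡ 965;  872^38 ≡ 198;  872^47 ≡ 316;  872^94 ≡ 1571;  872^893 ≡ 1786;  872^1786 ≡ 1.
Smallest exponent giving 1 is 1786.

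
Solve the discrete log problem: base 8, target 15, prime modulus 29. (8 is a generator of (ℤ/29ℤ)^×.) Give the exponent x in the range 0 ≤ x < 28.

Successive powers of 8 modulo 29:
  8^0=1  8^1=8  8^2=6  8^3=19  8^4=7  8^5=27
  8^6=13  8^7=17  8^8=20  8^9=15
So 8^9 ≡ 15 (mod 29), giving x = 9.

9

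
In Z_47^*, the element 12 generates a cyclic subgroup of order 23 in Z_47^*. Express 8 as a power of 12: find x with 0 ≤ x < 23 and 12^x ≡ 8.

Successive powers of 12 modulo 47:
  12^0=1  12^1=12  12^2=3  12^3=36  12^4=9  12^5=14
  12^6=27  12^7=42  12^8=34  12^9=32  12^10=8
So 12^10 ≡ 8 (mod 47), giving x = 10.

10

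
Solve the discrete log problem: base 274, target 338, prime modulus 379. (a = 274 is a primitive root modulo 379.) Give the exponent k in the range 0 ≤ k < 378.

177

Baby-step giant-step with m = ceil(sqrt(378)) = 20.
Baby table (274^j mod 379 for j=0..19):
  0:1  1:274  2:34  3:220  4:19  5:279  6:267  7:11
  8:361  9:374  10:146  11:209  12:37  13:284  14:121  15:181
  16:324  17:90  18:25  19:28
Giant step factor: 274^(-20) ≡ 103 (mod 379).
Scan 338·103^i mod 379 for i = 0, 1, …:
  i=0: 338   i=1: 325   i=2: 123   i=3: 162
  i=4: 10   i=5: 272   i=6: 349   i=7: 321
  i=8: 90
Match at i=8, j=17: k = 8·20 + 17 = 177.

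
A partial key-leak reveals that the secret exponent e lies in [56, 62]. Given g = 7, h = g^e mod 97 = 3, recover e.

58

Compute 7^56 mod 97 = 6, then multiply by 7 repeatedly:
  7^56=6  7^57=42  7^58=3
Found 3 at exponent 58.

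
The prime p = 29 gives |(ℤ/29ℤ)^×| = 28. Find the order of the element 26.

28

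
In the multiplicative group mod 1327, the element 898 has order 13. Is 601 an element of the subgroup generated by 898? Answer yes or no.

yes

⟨898⟩ has order 13; its elements mod 1327 are {1, 257, 276, 365, 410, 525, 537, 601, 898, 915, 936, 1026, 1215}.
601 is in this set.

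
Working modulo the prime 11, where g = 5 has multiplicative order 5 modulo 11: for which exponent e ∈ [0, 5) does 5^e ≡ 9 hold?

4

Successive powers of 5 modulo 11:
  5^0=1  5^1=5  5^2=3  5^3=4  5^4=9
So 5^4 ≡ 9 (mod 11), giving e = 4.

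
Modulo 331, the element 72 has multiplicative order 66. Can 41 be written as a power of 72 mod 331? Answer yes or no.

41 ∈ ⟨72⟩ iff 41^66 ≡ 1 (mod 331), since |⟨72⟩| = 66.
41^66 mod 331 = 323.
Since 323 ≠ 1, 41 does not lie in the subgroup.

no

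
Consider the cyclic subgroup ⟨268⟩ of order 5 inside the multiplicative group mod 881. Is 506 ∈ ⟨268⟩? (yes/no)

506 ∈ ⟨268⟩ iff 506^5 ≡ 1 (mod 881), since |⟨268⟩| = 5.
506^5 mod 881 = 114.
Since 114 ≠ 1, 506 does not lie in the subgroup.

no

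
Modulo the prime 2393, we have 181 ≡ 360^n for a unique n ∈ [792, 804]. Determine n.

797

Compute 360^792 mod 2393 = 1470, then multiply by 360 repeatedly:
  360^792=1470  360^793=347  360^794=484  360^795=1944  360^796=1084
  360^797=181
Found 181 at exponent 797.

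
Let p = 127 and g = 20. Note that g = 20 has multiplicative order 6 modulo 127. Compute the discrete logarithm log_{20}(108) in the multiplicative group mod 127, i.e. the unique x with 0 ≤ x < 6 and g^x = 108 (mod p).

5

Successive powers of 20 modulo 127:
  20^0=1  20^1=20  20^2=19  20^3=126  20^4=107  20^5=108
So 20^5 ≡ 108 (mod 127), giving x = 5.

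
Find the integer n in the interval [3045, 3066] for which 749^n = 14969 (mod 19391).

Compute 749^3045 mod 19391 = 1046, then multiply by 749 repeatedly:
  749^3045=1046  749^3046=7814  749^3047=15995  749^3048=16008  749^3049=6354
  749^3050=8351  749^3051=10997  749^3052=14969
Found 14969 at exponent 3052.

3052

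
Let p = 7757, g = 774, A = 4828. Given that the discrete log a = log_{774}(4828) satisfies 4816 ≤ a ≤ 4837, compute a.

Compute 774^4816 mod 7757 = 1082, then multiply by 774 repeatedly:
  774^4816=1082  774^4817=7469  774^4818=2041  774^4819=5063  774^4820=1477
  774^4821=2919  774^4822=2019  774^4823=3549  774^4824=948  774^4825=4594
  774^4826=3050  774^4827=2572  774^4828=4936  774^4829=4020  774^4830=923
  774^4831=758  774^4832=4917  774^4833=4828
Found 4828 at exponent 4833.

4833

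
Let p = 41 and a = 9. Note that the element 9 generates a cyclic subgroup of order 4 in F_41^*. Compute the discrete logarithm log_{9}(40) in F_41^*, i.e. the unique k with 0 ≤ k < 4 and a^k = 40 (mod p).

2

Successive powers of 9 modulo 41:
  9^0=1  9^1=9  9^2=40
So 9^2 ≡ 40 (mod 41), giving k = 2.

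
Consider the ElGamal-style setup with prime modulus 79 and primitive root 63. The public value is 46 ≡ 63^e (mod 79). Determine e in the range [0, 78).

36

Baby-step giant-step with m = ceil(sqrt(78)) = 9.
Baby table (63^j mod 79 for j=0..8):
  0:1  1:63  2:19  3:12  4:45  5:70  6:65  7:66
  8:50
Giant step factor: 63^(-9) ≡ 71 (mod 79).
Scan 46·71^i mod 79 for i = 0, 1, …:
  i=0: 46   i=1: 27   i=2: 21   i=3: 69
  i=4: 1
Match at i=4, j=0: e = 4·9 + 0 = 36.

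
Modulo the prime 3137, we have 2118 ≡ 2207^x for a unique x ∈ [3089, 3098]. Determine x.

3092

Compute 2207^3089 mod 3137 = 1144, then multiply by 2207 repeatedly:
  2207^3089=1144  2207^3090=2660  2207^3091=1293  2207^3092=2118
Found 2118 at exponent 3092.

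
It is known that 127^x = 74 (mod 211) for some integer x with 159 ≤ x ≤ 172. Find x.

Compute 127^159 mod 211 = 146, then multiply by 127 repeatedly:
  127^159=146  127^160=185  127^161=74
Found 74 at exponent 161.

161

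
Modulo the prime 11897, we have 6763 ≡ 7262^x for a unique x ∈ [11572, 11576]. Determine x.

Compute 7262^11572 mod 11897 = 4201, then multiply by 7262 repeatedly:
  7262^11572=4201  7262^11573=3754  7262^11574=5521  7262^11575=612  7262^11576=6763
Found 6763 at exponent 11576.

11576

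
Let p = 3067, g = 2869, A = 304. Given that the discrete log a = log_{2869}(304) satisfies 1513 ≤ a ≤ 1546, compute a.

1520

Compute 2869^1513 mod 3067 = 1227, then multiply by 2869 repeatedly:
  2869^1513=1227  2869^1514=2414  2869^1515=480  2869^1516=37  2869^1517=1875
  2869^1518=2924  2869^1519=711  2869^1520=304
Found 304 at exponent 1520.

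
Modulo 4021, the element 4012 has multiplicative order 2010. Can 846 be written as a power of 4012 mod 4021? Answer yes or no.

yes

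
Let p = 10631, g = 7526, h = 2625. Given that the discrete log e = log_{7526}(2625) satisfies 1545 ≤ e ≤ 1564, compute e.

1548

Compute 7526^1545 mod 10631 = 6115, then multiply by 7526 repeatedly:
  7526^1545=6115  7526^1546=10522  7526^1547=8884  7526^1548=2625
Found 2625 at exponent 1548.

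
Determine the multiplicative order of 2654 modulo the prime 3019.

The order of 2654 must divide p − 1 = 3018 = 2 · 3 · 503.
Divisors: 1, 2, 3, 6, 503, 1006, 1509, 3018.
Check each in increasing order: 2654^1 ≡ 2654;  2654^2 ≡ 389;  2654^3 ≡ 2927;  2654^6 ≡ 2426;  2654^503 ≡ 2779;  2654^1006 ≡ 239;  2654^1509 ≡ 1.
Smallest exponent giving 1 is 1509.

1509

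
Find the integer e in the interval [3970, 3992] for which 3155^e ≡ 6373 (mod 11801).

Compute 3155^3970 mod 11801 = 1012, then multiply by 3155 repeatedly:
  3155^3970=1012  3155^3971=6590  3155^3972=9889  3155^3973=9752  3155^3974=2353
  3155^3975=886  3155^3976=10294  3155^3977=1218  3155^3978=7465  3155^3979=9080
  3155^3980=6373
Found 6373 at exponent 3980.

3980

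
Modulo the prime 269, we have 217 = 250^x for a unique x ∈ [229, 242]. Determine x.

Compute 250^229 mod 269 = 122, then multiply by 250 repeatedly:
  250^229=122  250^230=103  250^231=195  250^232=61  250^233=186
  250^234=232  250^235=165  250^236=93  250^237=116  250^238=217
Found 217 at exponent 238.

238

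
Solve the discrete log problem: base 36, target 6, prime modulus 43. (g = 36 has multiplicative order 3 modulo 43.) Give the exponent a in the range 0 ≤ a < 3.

Successive powers of 36 modulo 43:
  36^0=1  36^1=36  36^2=6
So 36^2 ≡ 6 (mod 43), giving a = 2.

2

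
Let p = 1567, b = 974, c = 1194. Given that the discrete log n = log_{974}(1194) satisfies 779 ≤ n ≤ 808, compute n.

791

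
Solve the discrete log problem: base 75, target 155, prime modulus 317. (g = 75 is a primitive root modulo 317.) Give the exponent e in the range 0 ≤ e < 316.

Baby-step giant-step with m = ceil(sqrt(316)) = 18.
Baby table (75^j mod 317 for j=0..17):
  0:1  1:75  2:236  3:265  4:221  5:91  6:168  7:237
  8:23  9:140  10:39  11:72  12:11  13:191  14:60  15:62
  16:212  17:50
Giant step factor: 75^(-18) ≡ 135 (mod 317).
Scan 155·135^i mod 317 for i = 0, 1, …:
  i=0: 155   i=1: 3   i=2: 88   i=3: 151
  i=4: 97   i=5: 98   i=6: 233   i=7: 72
Match at i=7, j=11: e = 7·18 + 11 = 137.

137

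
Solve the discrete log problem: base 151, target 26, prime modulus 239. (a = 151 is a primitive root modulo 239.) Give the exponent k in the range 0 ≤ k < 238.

73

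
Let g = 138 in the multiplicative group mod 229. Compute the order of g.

114

The order of 138 must divide p − 1 = 228 = 2^2 · 3 · 19.
Divisors: 1, 2, 3, 4, 6, 12, 19, 38, 57, 76, 114, 228.
Check each in increasing order: 138^1 ≡ 138;  138^2 ≡ 37;  138^3 ≡ 68;  138^4 ≡ 224;  138^6 ≡ 44;  138^12 ≡ 104;  138^19 ≡ 135;  138^38 ≡ 134;  138^57 ≡ 228;  138^76 ≡ 94;  138^114 ≡ 1.
Smallest exponent giving 1 is 114.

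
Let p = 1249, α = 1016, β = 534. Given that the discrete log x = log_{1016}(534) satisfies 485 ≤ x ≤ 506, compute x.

Compute 1016^485 mod 1249 = 115, then multiply by 1016 repeatedly:
  1016^485=115  1016^486=683  1016^487=733  1016^488=324  1016^489=697
  1016^490=1218  1016^491=978  1016^492=693  1016^493=901  1016^494=1148
  1016^495=1051  1016^496=1170  1016^497=921  1016^498=235  1016^499=201
  1016^500=629  1016^501=825  1016^502=121  1016^503=534
Found 534 at exponent 503.

503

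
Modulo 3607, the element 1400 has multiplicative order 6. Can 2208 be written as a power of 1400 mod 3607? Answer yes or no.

2208 ∈ ⟨1400⟩ iff 2208^6 ≡ 1 (mod 3607), since |⟨1400⟩| = 6.
2208^6 mod 3607 = 1.
Since 1 = 1, 2208 lies in the subgroup.

yes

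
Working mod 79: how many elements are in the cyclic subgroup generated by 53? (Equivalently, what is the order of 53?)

The order of 53 must divide p − 1 = 78 = 2 · 3 · 13.
Divisors: 1, 2, 3, 6, 13, 26, 39, 78.
Check each in increasing order: 53^1 ≡ 53;  53^2 ≡ 44;  53^3 ≡ 41;  53^6 ≡ 22;  53^13 ≡ 56;  53^26 ≡ 55;  53^39 ≡ 78;  53^78 ≡ 1.
Smallest exponent giving 1 is 78.

78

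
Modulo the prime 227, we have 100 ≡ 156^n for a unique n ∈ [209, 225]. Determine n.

220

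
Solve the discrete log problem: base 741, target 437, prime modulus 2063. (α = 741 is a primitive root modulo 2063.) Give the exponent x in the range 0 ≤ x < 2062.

376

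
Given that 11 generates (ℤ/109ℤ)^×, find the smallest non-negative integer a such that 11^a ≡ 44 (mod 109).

Baby-step giant-step with m = ceil(sqrt(108)) = 11.
Baby table (11^j mod 109 for j=0..10):
  0:1  1:11  2:12  3:23  4:35  5:58  6:93  7:42
  8:26  9:68  10:94
Giant step factor: 11^(-11) ≡ 72 (mod 109).
Scan 44·72^i mod 109 for i = 0, 1, …:
  i=0: 44   i=1: 7   i=2: 68
Match at i=2, j=9: a = 2·11 + 9 = 31.

31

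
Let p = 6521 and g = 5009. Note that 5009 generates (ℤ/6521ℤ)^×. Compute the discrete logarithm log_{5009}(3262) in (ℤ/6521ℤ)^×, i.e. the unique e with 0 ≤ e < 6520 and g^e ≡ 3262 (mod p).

Baby-step giant-step with m = ceil(sqrt(6520)) = 81.
Baby table (5009^j mod 6521 for j=0..80):
  0:1  1:5009  2:3794  3:1952  4:2589  5:4553  6:2040  7:6474
  8:5854  9:4270  10:6071  11:2216  12:1202  13:1935  14:2209  15:5265
  16:1461  17:1587  18:184  19:2195  20:349  21:513  22:343  23:3064
  24:3663  25:4394  26:1171  27:3160  28:1973  29:3442  30:5975  31:3906
  32:2154  33:3652  34:1463  35:5084  36:1251  37:6099  38:5527  39:3098
  40:4423  41:2970  42:2329  43:6413  44:271  45:1071  46:4377  47:791
  48:3872  49:1394  50:5076  51:305  52:1831  53:2953  54:1949  55:604
  56:6213  57:2705  58:5228  59:5237  60:4671  61:6212  62:4217  63:1434
  64:3285  65:2082  66:1659  67:2177  68:1481  69:3952  70:4333  71:2109
  72:6482  73:279  74:2017  75:2124  76:3365  77:5021  78:5213  79:1833
  80:6450
Giant step factor: 5009^(-81) ≡ 4374 (mod 6521).
Scan 3262·4374^i mod 6521 for i = 0, 1, …:
  i=0: 3262   i=1: 40   i=2: 5414   i=3: 3085
  i=4: 1841   i=5: 5620   i=6: 4231   i=7: 6317
  i=8: 1081   i=9: 569     …   i=49: 3570
  i=50: 3906
Match at i=50, j=31: e = 50·81 + 31 = 4081.

4081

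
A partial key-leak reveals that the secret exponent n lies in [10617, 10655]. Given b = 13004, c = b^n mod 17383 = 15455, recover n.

10620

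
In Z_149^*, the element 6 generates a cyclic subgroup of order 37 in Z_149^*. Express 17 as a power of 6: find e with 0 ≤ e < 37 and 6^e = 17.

Successive powers of 6 modulo 149:
  6^0=1  6^1=6  6^2=36  6^3=67  6^4=104  6^5=28
  6^6=19  6^7=114  6^8=88  6^9=81  6^10=39  6^11=85
  6^12=63  6^13=80  6^14=33  6^15=49  6^16=145  6^17=125
  6^18=5  6^19=30  6^20=31  6^21=37  6^22=73  6^23=140
  6^24=95  6^25=123  6^26=142  6^27=107  6^28=46  6^29=127
  6^30=17
So 6^30 ≡ 17 (mod 149), giving e = 30.

30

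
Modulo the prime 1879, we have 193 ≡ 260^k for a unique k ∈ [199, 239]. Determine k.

203

Compute 260^199 mod 1879 = 366, then multiply by 260 repeatedly:
  260^199=366  260^200=1210  260^201=807  260^202=1251  260^203=193
Found 193 at exponent 203.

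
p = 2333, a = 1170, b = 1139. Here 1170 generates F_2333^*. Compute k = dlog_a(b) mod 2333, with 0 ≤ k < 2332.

942

Baby-step giant-step with m = ceil(sqrt(2332)) = 49.
Baby table (1170^j mod 2333 for j=0..48):
  0:1  1:1170  2:1762  3:1501  4:1754  5:1473  6:1656  7:1130
  8:1622  9:1011  10:39  11:1303  12:1061  13:214  14:749  15:1455
  16:1593  17:2076  18:267  19:2101  20:1521  21:1824  22:1718  23:1347
  24:1215  25:753  26:1469  27:1642  28:1081  29:284  30:994  31:1146
  32:1678  33:1207  34:725  35:1371  36:1299  37:1047  38:165  39:1744
  40:1438  41:367  42:118  43:413  44:279  45:2143  46:1668  47:1172
  48:1769
Giant step factor: 1170^(-49) ≡ 13 (mod 2333).
Scan 1139·13^i mod 2333 for i = 0, 1, …:
  i=0: 1139   i=1: 809   i=2: 1185   i=3: 1407
  i=4: 1960   i=5: 2150   i=6: 2287   i=7: 1735
  i=8: 1558   i=9: 1590     …   i=18: 1177
  i=19: 1303
Match at i=19, j=11: k = 19·49 + 11 = 942.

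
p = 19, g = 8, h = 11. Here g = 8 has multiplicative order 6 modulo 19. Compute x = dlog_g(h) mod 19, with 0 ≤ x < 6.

4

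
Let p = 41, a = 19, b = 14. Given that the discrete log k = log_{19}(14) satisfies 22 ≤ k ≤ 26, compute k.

25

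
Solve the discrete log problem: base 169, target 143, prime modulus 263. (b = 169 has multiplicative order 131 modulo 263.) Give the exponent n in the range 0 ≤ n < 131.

Baby-step giant-step with m = ceil(sqrt(131)) = 12.
Baby table (169^j mod 263 for j=0..11):
  0:1  1:169  2:157  3:233  4:190  5:24  6:111  7:86
  8:69  9:89  10:50  11:34
Giant step factor: 169^(-12) ≡ 46 (mod 263).
Scan 143·46^i mod 263 for i = 0, 1, …:
  i=0: 143   i=1: 3   i=2: 138   i=3: 36
  i=4: 78   i=5: 169
Match at i=5, j=1: n = 5·12 + 1 = 61.

61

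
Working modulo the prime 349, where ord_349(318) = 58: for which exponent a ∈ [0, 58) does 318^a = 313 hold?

Successive powers of 318 modulo 349:
  318^0=1  318^1=318  318^2=263  318^3=223  318^4=67  318^5=17
  318^6=171  318^7=283  318^8=301  318^9=92  318^10=289  318^11=115
  318^12=274  318^13=231  318^14=168  318^15=27  318^16=210  318^17=121
  318^18=88  318^19=64  318^20=110  318^21=80  318^22=312  318^23=100
  318^24=41  318^25=125  318^26=313
So 318^26 ≡ 313 (mod 349), giving a = 26.

26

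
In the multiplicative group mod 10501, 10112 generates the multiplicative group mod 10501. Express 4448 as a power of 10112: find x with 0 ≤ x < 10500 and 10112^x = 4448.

Baby-step giant-step with m = ceil(sqrt(10500)) = 103.
Baby table (10112^j mod 10501 for j=0..102):
  0:1  1:10112  2:4307  3:4737  4:5483  5:9317  6:9033  7:3998
  8:9427  9:8247  10:5223  11:5447  12:2319  13:995  14:1482  15:1057
  16:8867  17:5566  18:8533  19:9480  20:8632  21:2472  22:4484  23:9391
  24:1249  25:7686  26:2931  27:4450  28:1615  29:1825  30:4143  31:5527
  32:2702  33:9523  34:2406  35:9156  36:8656  37:3637  38:2842  39:7568
  40:6829  41:272  42:9703  43:5893  44:7342  45:234  46:3483  47:10243
  48:5853  49:1900  50:6471  51:3021  52:943  53:708  54:8115  55:4066
  56:3977  57:7095  58:1808  59:255  60:5815  61:6181  62:320  63:1532
  64:2609  65:3696  66:893  67:9657  68:2785  69:8739  70:2853  71:3289
  72:1701  73:10375  74:7010  75:3370  76:1695  77:2208  78:2170  79:6451
  80:300  81:9312  82:477  83:3465  84:6744  85:1834  86:642  87:2286
  88:3331  89:6365  90:2251  91:6445  92:2634  93:4472  94:3558  95:2070
  96:3347  97:141  98:8157  99:8730  100:6354  101:6530  102:1072
Giant step factor: 10112^(-103) ≡ 7048 (mod 10501).
Scan 4448·7048^i mod 10501 for i = 0, 1, …:
  i=0: 4448   i=1: 4019   i=2: 4715   i=3: 6156
  i=4: 7857   i=5: 4363   i=6: 3496   i=7: 4462
  i=8: 8182   i=9: 5745     …   i=58: 2023
  i=59: 8247
Match at i=59, j=9: x = 59·103 + 9 = 6086.

6086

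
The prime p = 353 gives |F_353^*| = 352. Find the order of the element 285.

The order of 285 must divide p − 1 = 352 = 2^5 · 11.
Divisors: 1, 2, 4, 8, 11, 16, 22, 32, 44, 88, 176, 352.
Check each in increasing order: 285^1 ≡ 285;  285^2 ≡ 35;  285^4 ≡ 166;  285^8 ≡ 22;  285^11 ≡ 237;  285^16 ≡ 131;  285^22 ≡ 42;  285^32 ≡ 217;  285^44 ≡ 352;  285^88 ≡ 1.
Smallest exponent giving 1 is 88.

88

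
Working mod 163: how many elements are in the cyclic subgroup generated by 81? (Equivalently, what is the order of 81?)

The order of 81 must divide p − 1 = 162 = 2 · 3^4.
Divisors: 1, 2, 3, 6, 9, 18, 27, 54, 81, 162.
Check each in increasing order: 81^1 ≡ 81;  81^2 ≡ 41;  81^3 ≡ 61;  81^6 ≡ 135;  81^9 ≡ 85;  81^18 ≡ 53;  81^27 ≡ 104;  81^54 ≡ 58;  81^81 ≡ 1.
Smallest exponent giving 1 is 81.

81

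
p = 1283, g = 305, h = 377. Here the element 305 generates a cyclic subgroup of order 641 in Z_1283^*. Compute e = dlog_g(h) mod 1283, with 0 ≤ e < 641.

4

Successive powers of 305 modulo 1283:
  305^0=1  305^1=305  305^2=649  305^3=363  305^4=377
So 305^4 ≡ 377 (mod 1283), giving e = 4.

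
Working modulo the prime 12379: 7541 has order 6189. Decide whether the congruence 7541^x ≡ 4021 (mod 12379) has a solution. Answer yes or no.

4021 ∈ ⟨7541⟩ iff 4021^6189 ≡ 1 (mod 12379), since |⟨7541⟩| = 6189.
4021^6189 mod 12379 = 12378.
Since 12378 ≠ 1, 4021 does not lie in the subgroup.

no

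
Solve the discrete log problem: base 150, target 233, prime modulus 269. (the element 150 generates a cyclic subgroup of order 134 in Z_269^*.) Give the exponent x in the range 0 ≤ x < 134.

45

Baby-step giant-step with m = ceil(sqrt(134)) = 12.
Baby table (150^j mod 269 for j=0..11):
  0:1  1:150  2:173  3:126  4:70  5:9  6:5  7:212
  8:58  9:92  10:81  11:45
Giant step factor: 150^(-12) ≡ 226 (mod 269).
Scan 233·226^i mod 269 for i = 0, 1, …:
  i=0: 233   i=1: 203   i=2: 148   i=3: 92
Match at i=3, j=9: x = 3·12 + 9 = 45.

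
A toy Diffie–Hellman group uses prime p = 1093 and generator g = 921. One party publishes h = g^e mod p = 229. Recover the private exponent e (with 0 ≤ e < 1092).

999

Baby-step giant-step with m = ceil(sqrt(1092)) = 34.
Baby table (921^j mod 1093 for j=0..33):
  0:1  1:921  2:73  3:560  4:957  5:439  6:1002  7:350
  8:1008  9:411  10:353  11:492  12:630  13:940  14:84  15:854
  16:667  17:41  18:599  19:807  20:7  21:982  22:511  23:641
  24:141  25:887  26:456  27:264  28:498  29:691  30:285  31:165
  32:38  33:22
Giant step factor: 921^(-34) ≡ 935 (mod 1093).
Scan 229·935^i mod 1093 for i = 0, 1, …:
  i=0: 229   i=1: 980   i=2: 366   i=3: 101
  i=4: 437   i=5: 906   i=6: 35   i=7: 1028
  i=8: 433   i=9: 445     …   i=28: 755
  i=29: 940
Match at i=29, j=13: e = 29·34 + 13 = 999.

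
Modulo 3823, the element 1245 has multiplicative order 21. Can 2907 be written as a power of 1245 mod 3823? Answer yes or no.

⟨1245⟩ has order 21; its elements mod 3823 are {1, 353, 865, 1123, 1184, 1245, 1656, 1710, 2225, 2256, 2273, 2638, 2650, 2662, 2740, 3051, 3328, 3362, 3419, 3472, 3663}.
2907 is not in this set.

no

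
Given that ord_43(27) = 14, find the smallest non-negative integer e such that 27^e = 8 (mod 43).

Successive powers of 27 modulo 43:
  27^0=1  27^1=27  27^2=41  27^3=32  27^4=4  27^5=22
  27^6=35  27^7=42  27^8=16  27^9=2  27^10=11  27^11=39
  27^12=21  27^13=8
So 27^13 ≡ 8 (mod 43), giving e = 13.

13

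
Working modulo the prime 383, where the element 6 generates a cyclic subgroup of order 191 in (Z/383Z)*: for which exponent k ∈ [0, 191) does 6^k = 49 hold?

162

Baby-step giant-step with m = ceil(sqrt(191)) = 14.
Baby table (6^j mod 383 for j=0..13):
  0:1  1:6  2:36  3:216  4:147  5:116  6:313  7:346
  8:161  9:200  10:51  11:306  12:304  13:292
Giant step factor: 6^(-14) ≡ 336 (mod 383).
Scan 49·336^i mod 383 for i = 0, 1, …:
  i=0: 49   i=1: 378   i=2: 235   i=3: 62
  i=4: 150   i=5: 227   i=6: 55   i=7: 96
  i=8: 84   i=9: 265   i=10: 184   i=11: 161
Match at i=11, j=8: k = 11·14 + 8 = 162.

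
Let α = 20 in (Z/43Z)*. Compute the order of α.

42

The order of 20 must divide p − 1 = 42 = 2 · 3 · 7.
Divisors: 1, 2, 3, 6, 7, 14, 21, 42.
Check each in increasing order: 20^1 ≡ 20;  20^2 ≡ 13;  20^3 ≡ 2;  20^6 ≡ 4;  20^7 ≡ 37;  20^14 ≡ 36;  20^21 ≡ 42;  20^42 ≡ 1.
Smallest exponent giving 1 is 42.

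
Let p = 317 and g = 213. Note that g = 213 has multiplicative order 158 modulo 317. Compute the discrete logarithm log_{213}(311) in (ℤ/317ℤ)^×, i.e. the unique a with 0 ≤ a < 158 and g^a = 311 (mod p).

Baby-step giant-step with m = ceil(sqrt(158)) = 13.
Baby table (213^j mod 317 for j=0..12):
  0:1  1:213  2:38  3:169  4:176  5:82  6:31  7:263
  8:227  9:167  10:67  11:6  12:10
Giant step factor: 213^(-13) ≡ 260 (mod 317).
Scan 311·260^i mod 317 for i = 0, 1, …:
  i=0: 311   i=1: 25   i=2: 160   i=3: 73
  i=4: 277   i=5: 61   i=6: 10
Match at i=6, j=12: a = 6·13 + 12 = 90.

90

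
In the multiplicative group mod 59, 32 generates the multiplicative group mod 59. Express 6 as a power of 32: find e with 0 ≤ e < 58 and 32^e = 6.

Baby-step giant-step with m = ceil(sqrt(58)) = 8.
Baby table (32^j mod 59 for j=0..7):
  0:1  1:32  2:21  3:23  4:28  5:11  6:57  7:54
Giant step factor: 32^(-8) ≡ 7 (mod 59).
Scan 6·7^i mod 59 for i = 0, 1, …:
  i=0: 6   i=1: 42   i=2: 58   i=3: 52
  i=4: 10   i=5: 11
Match at i=5, j=5: e = 5·8 + 5 = 45.

45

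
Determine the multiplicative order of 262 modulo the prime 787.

131

The order of 262 must divide p − 1 = 786 = 2 · 3 · 131.
Divisors: 1, 2, 3, 6, 131, 262, 393, 786.
Check each in increasing order: 262^1 ≡ 262;  262^2 ≡ 175;  262^3 ≡ 204;  262^6 ≡ 692;  262^131 ≡ 1.
Smallest exponent giving 1 is 131.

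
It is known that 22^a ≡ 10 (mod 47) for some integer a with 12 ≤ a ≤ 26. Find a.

Compute 22^12 mod 47 = 42, then multiply by 22 repeatedly:
  22^12=42  22^13=31  22^14=24  22^15=11  22^16=7
  22^17=13  22^18=4  22^19=41  22^20=9  22^21=10
Found 10 at exponent 21.

21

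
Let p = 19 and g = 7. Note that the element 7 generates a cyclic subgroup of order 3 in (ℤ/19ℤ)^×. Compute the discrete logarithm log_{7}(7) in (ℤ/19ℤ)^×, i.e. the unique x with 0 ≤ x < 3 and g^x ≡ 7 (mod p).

1

Successive powers of 7 modulo 19:
  7^0=1  7^1=7
So 7^1 ≡ 7 (mod 19), giving x = 1.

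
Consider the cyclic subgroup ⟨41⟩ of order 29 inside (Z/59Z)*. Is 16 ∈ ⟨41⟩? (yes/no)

16 ∈ ⟨41⟩ iff 16^29 ≡ 1 (mod 59), since |⟨41⟩| = 29.
16^29 mod 59 = 1.
Since 1 = 1, 16 lies in the subgroup.

yes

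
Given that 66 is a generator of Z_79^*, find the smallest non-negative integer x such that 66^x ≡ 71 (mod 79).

21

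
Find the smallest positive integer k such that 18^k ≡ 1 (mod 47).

23

The order of 18 must divide p − 1 = 46 = 2 · 23.
Divisors: 1, 2, 23, 46.
Check each in increasing order: 18^1 ≡ 18;  18^2 ≡ 42;  18^23 ≡ 1.
Smallest exponent giving 1 is 23.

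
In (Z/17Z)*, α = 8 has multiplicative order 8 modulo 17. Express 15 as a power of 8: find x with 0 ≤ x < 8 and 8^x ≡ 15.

Successive powers of 8 modulo 17:
  8^0=1  8^1=8  8^2=13  8^3=2  8^4=16  8^5=9
  8^6=4  8^7=15
So 8^7 ≡ 15 (mod 17), giving x = 7.

7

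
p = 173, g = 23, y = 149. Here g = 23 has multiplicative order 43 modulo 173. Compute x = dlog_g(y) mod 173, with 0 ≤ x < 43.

23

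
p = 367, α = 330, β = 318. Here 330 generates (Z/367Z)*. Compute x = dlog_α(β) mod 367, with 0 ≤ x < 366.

189

Baby-step giant-step with m = ceil(sqrt(366)) = 20.
Baby table (330^j mod 367 for j=0..19):
  0:1  1:330  2:268  3:360  4:259  5:326  6:49  7:22
  8:287  9:24  10:213  11:193  12:199  13:344  14:117  15:75
  16:161  17:282  18:209  19:341
Giant step factor: 330^(-20) ≡ 66 (mod 367).
Scan 318·66^i mod 367 for i = 0, 1, …:
  i=0: 318   i=1: 69   i=2: 150   i=3: 358
  i=4: 140   i=5: 65   i=6: 253   i=7: 183
  i=8: 334   i=9: 24
Match at i=9, j=9: x = 9·20 + 9 = 189.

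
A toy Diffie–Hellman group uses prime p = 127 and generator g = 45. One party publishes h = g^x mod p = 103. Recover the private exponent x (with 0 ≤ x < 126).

98

Baby-step giant-step with m = ceil(sqrt(126)) = 12.
Baby table (45^j mod 127 for j=0..11):
  0:1  1:45  2:120  3:66  4:49  5:46  6:38  7:59
  8:115  9:95  10:84  11:97
Giant step factor: 45^(-12) ≡ 100 (mod 127).
Scan 103·100^i mod 127 for i = 0, 1, …:
  i=0: 103   i=1: 13   i=2: 30   i=3: 79
  i=4: 26   i=5: 60   i=6: 31   i=7: 52
  i=8: 120
Match at i=8, j=2: x = 8·12 + 2 = 98.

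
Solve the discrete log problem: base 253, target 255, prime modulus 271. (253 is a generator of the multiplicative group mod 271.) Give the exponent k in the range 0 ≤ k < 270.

67

Baby-step giant-step with m = ceil(sqrt(270)) = 17.
Baby table (253^j mod 271 for j=0..16):
  0:1  1:253  2:53  3:130  4:99  5:115  6:98  7:133
  8:45  9:3  10:217  11:159  12:119  13:26  14:74  15:23
  16:128
Giant step factor: 253^(-17) ≡ 269 (mod 271).
Scan 255·269^i mod 271 for i = 0, 1, …:
  i=0: 255   i=1: 32   i=2: 207   i=3: 128
Match at i=3, j=16: k = 3·17 + 16 = 67.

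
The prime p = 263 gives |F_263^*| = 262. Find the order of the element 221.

131

The order of 221 must divide p − 1 = 262 = 2 · 131.
Divisors: 1, 2, 131, 262.
Check each in increasing order: 221^1 ≡ 221;  221^2 ≡ 186;  221^131 ≡ 1.
Smallest exponent giving 1 is 131.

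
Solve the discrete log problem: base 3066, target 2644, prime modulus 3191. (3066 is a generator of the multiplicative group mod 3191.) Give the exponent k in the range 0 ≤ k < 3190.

1560

Baby-step giant-step with m = ceil(sqrt(3190)) = 57.
Baby table (3066^j mod 3191 for j=0..56):
  0:1  1:3066  2:2861  3:2958  4:406  5:306  6:42  7:1132
  8:2095  9:2978  10:1097  11:88  12:1764  13:2870  14:1833  15:627
  16:1400  17:505  18:695  19:2473  20:402  21:806  22:1362  23:2064
  24:471  25:1754  26:929  27:1942  28:2957  29:531  30:636  31:275
  32:726  33:1789  34:2936  35:3156  36:1184  37:1977  38:1773  39:1745
  40:2054  41:1721  42:1863  43:68  44:1073  45:3088  46:111  47:2080
  48:1662  49:2856  50:392  51:2056  52:1471  53:1203  54:2793  55:1885
  56:509
Giant step factor: 3066^(-57) ≡ 3011 (mod 3191).
Scan 2644·3011^i mod 3191 for i = 0, 1, …:
  i=0: 2644   i=1: 2730   i=2: 14   i=3: 671
  i=4: 478   i=5: 117   i=6: 1277   i=7: 3083
  i=8: 294   i=9: 1327     …   i=26: 811
  i=27: 806
Match at i=27, j=21: k = 27·57 + 21 = 1560.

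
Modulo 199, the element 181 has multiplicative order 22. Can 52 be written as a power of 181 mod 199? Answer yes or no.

no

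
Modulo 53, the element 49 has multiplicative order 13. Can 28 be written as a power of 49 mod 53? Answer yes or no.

⟨49⟩ has order 13; its elements mod 53 are {1, 10, 13, 15, 16, 24, 28, 36, 42, 44, 46, 47, 49}.
28 is in this set.

yes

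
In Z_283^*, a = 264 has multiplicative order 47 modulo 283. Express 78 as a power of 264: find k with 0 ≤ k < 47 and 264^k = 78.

Baby-step giant-step with m = ceil(sqrt(47)) = 7.
Baby table (264^j mod 283 for j=0..6):
  0:1  1:264  2:78  3:216  4:141  5:151  6:244
Giant step factor: 264^(-7) ≡ 207 (mod 283).
Scan 78·207^i mod 283 for i = 0, 1, …:
  i=0: 78
Match at i=0, j=2: k = 0·7 + 2 = 2.

2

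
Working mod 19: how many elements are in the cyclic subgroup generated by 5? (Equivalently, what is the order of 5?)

9

The order of 5 must divide p − 1 = 18 = 2 · 3^2.
Divisors: 1, 2, 3, 6, 9, 18.
Check each in increasing order: 5^1 ≡ 5;  5^2 ≡ 6;  5^3 ≡ 11;  5^6 ≡ 7;  5^9 ≡ 1.
Smallest exponent giving 1 is 9.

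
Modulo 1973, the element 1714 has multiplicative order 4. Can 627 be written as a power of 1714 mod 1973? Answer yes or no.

⟨1714⟩ has order 4; its elements mod 1973 are {1, 259, 1714, 1972}.
627 is not in this set.

no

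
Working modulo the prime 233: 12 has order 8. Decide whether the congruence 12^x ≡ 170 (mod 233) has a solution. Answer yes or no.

170 ∈ ⟨12⟩ iff 170^8 ≡ 1 (mod 233), since |⟨12⟩| = 8.
170^8 mod 233 = 135.
Since 135 ≠ 1, 170 does not lie in the subgroup.

no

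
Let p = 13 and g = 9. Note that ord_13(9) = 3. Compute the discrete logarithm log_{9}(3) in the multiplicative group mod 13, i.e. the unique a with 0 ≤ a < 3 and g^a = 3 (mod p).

Successive powers of 9 modulo 13:
  9^0=1  9^1=9  9^2=3
So 9^2 ≡ 3 (mod 13), giving a = 2.

2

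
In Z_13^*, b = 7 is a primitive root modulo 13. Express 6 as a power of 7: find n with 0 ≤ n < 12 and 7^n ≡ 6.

7

Successive powers of 7 modulo 13:
  7^0=1  7^1=7  7^2=10  7^3=5  7^4=9  7^5=11
  7^6=12  7^7=6
So 7^7 ≡ 6 (mod 13), giving n = 7.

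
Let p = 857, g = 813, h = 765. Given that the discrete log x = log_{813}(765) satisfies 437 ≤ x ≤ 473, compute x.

Compute 813^437 mod 857 = 145, then multiply by 813 repeatedly:
  813^437=145  813^438=476  813^439=481  813^440=261  813^441=514
  813^442=523  813^443=127  813^444=411  813^445=770  813^446=400
  813^447=397  813^448=529  813^449=720  813^450=29  813^451=438
  813^452=439  813^453=395  813^454=617  813^455=276  813^456=711
  813^457=425  813^458=154  813^459=80  813^460=765
Found 765 at exponent 460.

460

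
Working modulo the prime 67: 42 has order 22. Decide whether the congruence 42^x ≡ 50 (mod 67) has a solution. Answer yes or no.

no

⟨42⟩ has order 22; its elements mod 67 are {1, 3, 5, 8, 9, 14, 15, 22, 24, 25, 27, 40, 42, 43, 45, 52, 53, 58, 59, 62, 64, 66}.
50 is not in this set.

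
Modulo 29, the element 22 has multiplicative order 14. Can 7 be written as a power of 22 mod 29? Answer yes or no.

yes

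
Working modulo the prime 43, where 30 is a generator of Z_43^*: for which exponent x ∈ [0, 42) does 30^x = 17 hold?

Baby-step giant-step with m = ceil(sqrt(42)) = 7.
Baby table (30^j mod 43 for j=0..6):
  0:1  1:30  2:40  3:39  4:9  5:12  6:16
Giant step factor: 30^(-7) ≡ 37 (mod 43).
Scan 17·37^i mod 43 for i = 0, 1, …:
  i=0: 17   i=1: 27   i=2: 10   i=3: 26
  i=4: 16
Match at i=4, j=6: x = 4·7 + 6 = 34.

34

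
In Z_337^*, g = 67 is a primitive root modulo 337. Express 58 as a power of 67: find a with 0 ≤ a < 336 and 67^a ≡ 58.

87

Baby-step giant-step with m = ceil(sqrt(336)) = 19.
Baby table (67^j mod 337 for j=0..18):
  0:1  1:67  2:108  3:159  4:206  5:322  6:6  7:65
  8:311  9:280  10:225  11:247  12:36  13:53  14:181  15:332
  16:2  17:134  18:216
Giant step factor: 67^(-19) ≡ 266 (mod 337).
Scan 58·266^i mod 337 for i = 0, 1, …:
  i=0: 58   i=1: 263   i=2: 199   i=3: 25
  i=4: 247
Match at i=4, j=11: a = 4·19 + 11 = 87.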